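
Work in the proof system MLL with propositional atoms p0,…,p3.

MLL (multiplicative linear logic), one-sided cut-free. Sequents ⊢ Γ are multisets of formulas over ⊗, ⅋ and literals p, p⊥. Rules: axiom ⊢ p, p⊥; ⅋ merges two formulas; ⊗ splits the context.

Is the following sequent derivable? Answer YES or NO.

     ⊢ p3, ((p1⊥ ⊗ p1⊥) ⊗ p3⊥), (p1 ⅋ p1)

Derivation trace:
[⅋]  ⊢ p3, ((p1⊥ ⊗ p1⊥) ⊗ p3⊥), (p1 ⅋ p1)
  [⊗]  ⊢ p1, p1, p3, ((p1⊥ ⊗ p1⊥) ⊗ p3⊥)
    [⊗]  ⊢ p1, p1, (p1⊥ ⊗ p1⊥)
      [Ax]  ⊢ p1, p1⊥
      [Ax]  ⊢ p1, p1⊥
    [Ax]  ⊢ p3, p3⊥

Result: YES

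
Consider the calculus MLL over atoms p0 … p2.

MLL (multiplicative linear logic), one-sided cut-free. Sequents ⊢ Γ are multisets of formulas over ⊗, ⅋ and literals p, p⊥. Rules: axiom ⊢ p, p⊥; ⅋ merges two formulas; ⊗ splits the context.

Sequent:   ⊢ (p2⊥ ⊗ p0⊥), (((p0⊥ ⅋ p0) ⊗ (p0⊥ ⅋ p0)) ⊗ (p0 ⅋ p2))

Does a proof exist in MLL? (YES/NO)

Derivation trace:
[⊗]  ⊢ (p2⊥ ⊗ p0⊥), (((p0⊥ ⅋ p0) ⊗ (p0⊥ ⅋ p0)) ⊗ (p0 ⅋ p2))
  [⊗]  ⊢ ((p0⊥ ⅋ p0) ⊗ (p0⊥ ⅋ p0))
    [⅋]  ⊢ (p0⊥ ⅋ p0)
      [Ax]  ⊢ p0, p0⊥
    [⅋]  ⊢ (p0⊥ ⅋ p0)
      [Ax]  ⊢ p0, p0⊥
  [⅋]  ⊢ (p2⊥ ⊗ p0⊥), (p0 ⅋ p2)
    [⊗]  ⊢ p2, p0, (p2⊥ ⊗ p0⊥)
      [Ax]  ⊢ p2, p2⊥
      [Ax]  ⊢ p0, p0⊥

Result: YES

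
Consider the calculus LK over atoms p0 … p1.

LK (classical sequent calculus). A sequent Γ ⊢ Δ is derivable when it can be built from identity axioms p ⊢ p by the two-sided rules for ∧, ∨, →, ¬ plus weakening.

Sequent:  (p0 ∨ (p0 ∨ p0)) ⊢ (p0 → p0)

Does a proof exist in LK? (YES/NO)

Derivation trace:
[→R] (p0 ∨ (p0 ∨ p0)) ⊢ (p0 → p0)
  [∨L] p0, (p0 ∨ (p0 ∨ p0)) ⊢ p0
    [WL] p0, p0 ⊢ p0
      [Ax] p0 ⊢ p0
    [∨L] p0, (p0 ∨ p0) ⊢ p0
      [WL] p0, p0 ⊢ p0
        [Ax] p0 ⊢ p0
      [Ax] p0 ⊢ p0

Result: YES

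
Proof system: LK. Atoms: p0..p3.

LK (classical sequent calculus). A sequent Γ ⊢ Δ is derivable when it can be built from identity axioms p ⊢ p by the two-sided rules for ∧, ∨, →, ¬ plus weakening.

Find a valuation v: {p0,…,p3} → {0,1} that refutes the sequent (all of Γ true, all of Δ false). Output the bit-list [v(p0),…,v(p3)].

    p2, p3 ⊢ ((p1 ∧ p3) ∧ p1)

Truth-table refutation:
  v=0000: Γ:[p2=F, p3=F] Δ:[((p1 ∧ p3) ∧ p1)=F] refutes=False
  v=0001: Γ:[p2=F, p3=T] Δ:[((p1 ∧ p3) ∧ p1)=F] refutes=False
  v=0010: Γ:[p2=T, p3=F] Δ:[((p1 ∧ p3) ∧ p1)=F] refutes=False
  v=0011: Γ:[p2=T, p3=T] Δ:[((p1 ∧ p3) ∧ p1)=F] refutes=True  ← countermodel

Result: [0, 0, 1, 1]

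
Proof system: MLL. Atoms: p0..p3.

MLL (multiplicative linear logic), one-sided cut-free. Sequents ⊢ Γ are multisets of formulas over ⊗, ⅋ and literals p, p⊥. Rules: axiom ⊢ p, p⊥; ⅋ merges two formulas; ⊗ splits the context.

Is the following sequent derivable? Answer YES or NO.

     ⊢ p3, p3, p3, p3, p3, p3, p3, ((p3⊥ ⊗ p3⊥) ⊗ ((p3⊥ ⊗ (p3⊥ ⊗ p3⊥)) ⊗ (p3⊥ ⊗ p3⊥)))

Derivation (root first):
[⊗]  ⊢ p3, p3, p3, p3, p3, p3, p3, ((p3⊥ ⊗ p3⊥) ⊗ ((p3⊥ ⊗ (p3⊥ ⊗ p3⊥)) ⊗ (p3⊥ ⊗ p3⊥)))
  [⊗]  ⊢ p3, p3, (p3⊥ ⊗ p3⊥)
    [Ax]  ⊢ p3, p3⊥
    [Ax]  ⊢ p3, p3⊥
  [⊗]  ⊢ p3, p3, p3, p3, p3, ((p3⊥ ⊗ (p3⊥ ⊗ p3⊥)) ⊗ (p3⊥ ⊗ p3⊥))
    [⊗]  ⊢ p3, p3, p3, (p3⊥ ⊗ (p3⊥ ⊗ p3⊥))
      [Ax]  ⊢ p3, p3⊥
      [⊗]  ⊢ p3, p3, (p3⊥ ⊗ p3⊥)
        [Ax]  ⊢ p3, p3⊥
        [Ax]  ⊢ p3, p3⊥
    [⊗]  ⊢ p3, p3, (p3⊥ ⊗ p3⊥)
      [Ax]  ⊢ p3, p3⊥
      [Ax]  ⊢ p3, p3⊥

Result: YES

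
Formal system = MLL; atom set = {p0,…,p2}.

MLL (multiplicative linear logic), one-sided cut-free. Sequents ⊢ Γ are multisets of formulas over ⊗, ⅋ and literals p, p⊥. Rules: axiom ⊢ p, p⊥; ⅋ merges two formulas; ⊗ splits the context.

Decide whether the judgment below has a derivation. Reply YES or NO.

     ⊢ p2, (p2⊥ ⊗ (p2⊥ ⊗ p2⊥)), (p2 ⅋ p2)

Derivation (root first):
[⅋]  ⊢ p2, (p2⊥ ⊗ (p2⊥ ⊗ p2⊥)), (p2 ⅋ p2)
  [⊗]  ⊢ p2, p2, p2, (p2⊥ ⊗ (p2⊥ ⊗ p2⊥))
    [Ax]  ⊢ p2, p2⊥
    [⊗]  ⊢ p2, p2, (p2⊥ ⊗ p2⊥)
      [Ax]  ⊢ p2, p2⊥
      [Ax]  ⊢ p2, p2⊥

Result: YES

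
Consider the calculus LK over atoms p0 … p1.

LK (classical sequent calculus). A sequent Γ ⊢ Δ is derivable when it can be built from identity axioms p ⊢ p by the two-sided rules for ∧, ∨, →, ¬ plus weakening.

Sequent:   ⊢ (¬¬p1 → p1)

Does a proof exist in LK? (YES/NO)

Proof tree:
[→R]  ⊢ (¬¬p1 → p1)
  [¬L] ¬¬p1 ⊢ p1
    [¬R]  ⊢ p1, ¬p1
      [Ax] p1 ⊢ p1

Result: YES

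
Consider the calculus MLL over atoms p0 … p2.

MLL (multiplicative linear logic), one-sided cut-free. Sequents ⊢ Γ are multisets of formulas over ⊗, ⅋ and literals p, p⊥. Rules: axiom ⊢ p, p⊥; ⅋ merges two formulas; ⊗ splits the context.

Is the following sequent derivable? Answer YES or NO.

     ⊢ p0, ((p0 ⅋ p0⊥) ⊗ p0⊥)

Derivation (root first):
[⊗]  ⊢ p0, ((p0 ⅋ p0⊥) ⊗ p0⊥)
  [⅋]  ⊢ (p0 ⅋ p0⊥)
    [Ax]  ⊢ p0, p0⊥
  [Ax]  ⊢ p0, p0⊥

Result: YES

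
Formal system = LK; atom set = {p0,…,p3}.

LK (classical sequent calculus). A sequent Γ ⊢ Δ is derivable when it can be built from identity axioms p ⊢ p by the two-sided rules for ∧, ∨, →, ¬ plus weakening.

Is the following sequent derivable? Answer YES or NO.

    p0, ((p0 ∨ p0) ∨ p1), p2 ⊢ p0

Derivation (root first):
[WL] p0, ((p0 ∨ p0) ∨ p1), p2 ⊢ p0
  [∨L] p0, ((p0 ∨ p0) ∨ p1) ⊢ p0
    [∨L] (p0 ∨ p0) ⊢ p0
      [Ax] p0 ⊢ p0
      [Ax] p0 ⊢ p0
    [WL] p0, p1 ⊢ p0
      [Ax] p0 ⊢ p0

Result: YES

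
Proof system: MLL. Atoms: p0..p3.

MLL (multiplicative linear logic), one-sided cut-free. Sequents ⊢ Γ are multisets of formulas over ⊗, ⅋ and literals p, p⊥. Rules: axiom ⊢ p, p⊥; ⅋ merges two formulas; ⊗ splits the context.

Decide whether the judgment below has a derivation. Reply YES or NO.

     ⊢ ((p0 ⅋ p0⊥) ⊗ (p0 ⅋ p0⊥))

Derivation trace:
[⊗]  ⊢ ((p0 ⅋ p0⊥) ⊗ (p0 ⅋ p0⊥))
  [⅋]  ⊢ (p0 ⅋ p0⊥)
    [Ax]  ⊢ p0, p0⊥
  [⅋]  ⊢ (p0 ⅋ p0⊥)
    [Ax]  ⊢ p0, p0⊥

Result: YES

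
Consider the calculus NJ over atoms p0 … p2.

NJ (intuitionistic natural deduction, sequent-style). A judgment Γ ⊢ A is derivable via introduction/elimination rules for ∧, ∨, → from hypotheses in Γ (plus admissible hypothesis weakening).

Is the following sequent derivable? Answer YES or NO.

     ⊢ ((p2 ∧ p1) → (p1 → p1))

Derivation (root first):
[→I]  ⊢ ((p2 ∧ p1) → (p1 → p1))
  [→I] (p2 ∧ p1) ⊢ (p1 → p1)
    [Wk] p1, (p2 ∧ p1) ⊢ p1
      [Ax] p1 ⊢ p1

Result: YES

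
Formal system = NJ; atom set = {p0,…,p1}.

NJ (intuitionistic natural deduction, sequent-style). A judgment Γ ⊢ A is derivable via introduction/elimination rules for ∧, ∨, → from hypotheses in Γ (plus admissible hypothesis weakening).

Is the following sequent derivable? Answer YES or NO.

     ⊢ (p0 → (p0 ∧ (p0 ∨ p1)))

Derivation (root first):
[→I]  ⊢ (p0 → (p0 ∧ (p0 ∨ p1)))
  [∧I] p0 ⊢ (p0 ∧ (p0 ∨ p1))
    [Ax] p0 ⊢ p0
    [∨I₁] p0 ⊢ (p0 ∨ p1)
      [Ax] p0 ⊢ p0

Result: YES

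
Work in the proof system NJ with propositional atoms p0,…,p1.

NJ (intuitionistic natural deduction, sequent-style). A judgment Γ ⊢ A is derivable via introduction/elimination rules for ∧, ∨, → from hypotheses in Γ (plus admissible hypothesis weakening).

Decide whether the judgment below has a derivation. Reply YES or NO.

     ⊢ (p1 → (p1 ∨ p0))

Derivation (root first):
[→I]  ⊢ (p1 → (p1 ∨ p0))
  [→E] p1 ⊢ (p1 ∨ p0)
    [→I]  ⊢ (p1 → (p1 ∨ p0))
      [∨I₁] p1 ⊢ (p1 ∨ p0)
        [Ax] p1 ⊢ p1
    [Ax] p1 ⊢ p1

Result: YES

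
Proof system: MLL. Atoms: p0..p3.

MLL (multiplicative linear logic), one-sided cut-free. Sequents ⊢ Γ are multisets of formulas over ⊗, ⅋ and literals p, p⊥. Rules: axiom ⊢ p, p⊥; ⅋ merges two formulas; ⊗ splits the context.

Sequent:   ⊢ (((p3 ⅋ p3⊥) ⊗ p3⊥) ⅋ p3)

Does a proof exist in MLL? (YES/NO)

Derivation trace:
[⅋]  ⊢ (((p3 ⅋ p3⊥) ⊗ p3⊥) ⅋ p3)
  [⊗]  ⊢ p3, ((p3 ⅋ p3⊥) ⊗ p3⊥)
    [⅋]  ⊢ (p3 ⅋ p3⊥)
      [Ax]  ⊢ p3, p3⊥
    [Ax]  ⊢ p3, p3⊥

Result: YES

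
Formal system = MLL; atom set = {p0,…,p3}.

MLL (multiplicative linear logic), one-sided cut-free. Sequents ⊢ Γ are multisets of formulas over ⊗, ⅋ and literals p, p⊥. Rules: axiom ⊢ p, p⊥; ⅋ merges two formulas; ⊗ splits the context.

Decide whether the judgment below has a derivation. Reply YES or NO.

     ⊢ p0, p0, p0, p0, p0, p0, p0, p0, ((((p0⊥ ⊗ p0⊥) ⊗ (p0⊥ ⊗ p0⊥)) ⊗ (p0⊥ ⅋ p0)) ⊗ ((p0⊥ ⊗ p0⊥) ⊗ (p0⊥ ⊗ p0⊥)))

Derivation trace:
[⊗]  ⊢ p0, p0, p0, p0, p0, p0, p0, p0, ((((p0⊥ ⊗ p0⊥) ⊗ (p0⊥ ⊗ p0⊥)) ⊗ (p0⊥ ⅋ p0)) ⊗ ((p0⊥ ⊗ p0⊥) ⊗ (p0⊥ ⊗ p0⊥)))
  [⊗]  ⊢ p0, p0, p0, p0, (((p0⊥ ⊗ p0⊥) ⊗ (p0⊥ ⊗ p0⊥)) ⊗ (p0⊥ ⅋ p0))
    [⊗]  ⊢ p0, p0, p0, p0, ((p0⊥ ⊗ p0⊥) ⊗ (p0⊥ ⊗ p0⊥))
      [⊗]  ⊢ p0, p0, (p0⊥ ⊗ p0⊥)
        [Ax]  ⊢ p0, p0⊥
        [Ax]  ⊢ p0, p0⊥
      [⊗]  ⊢ p0, p0, (p0⊥ ⊗ p0⊥)
        [Ax]  ⊢ p0, p0⊥
        [Ax]  ⊢ p0, p0⊥
    [⅋]  ⊢ (p0⊥ ⅋ p0)
      [Ax]  ⊢ p0, p0⊥
  [⊗]  ⊢ p0, p0, p0, p0, ((p0⊥ ⊗ p0⊥) ⊗ (p0⊥ ⊗ p0⊥))
    [⊗]  ⊢ p0, p0, (p0⊥ ⊗ p0⊥)
      [Ax]  ⊢ p0, p0⊥
      [Ax]  ⊢ p0, p0⊥
    [⊗]  ⊢ p0, p0, (p0⊥ ⊗ p0⊥)
      [Ax]  ⊢ p0, p0⊥
      [Ax]  ⊢ p0, p0⊥

Result: YES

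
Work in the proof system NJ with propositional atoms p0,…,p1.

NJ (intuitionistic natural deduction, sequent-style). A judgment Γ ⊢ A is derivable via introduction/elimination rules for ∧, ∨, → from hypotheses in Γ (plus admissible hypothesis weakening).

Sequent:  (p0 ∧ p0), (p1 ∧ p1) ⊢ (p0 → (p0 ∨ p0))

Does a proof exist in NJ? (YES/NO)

Derivation (root first):
[Wk] (p0 ∧ p0), (p1 ∧ p1) ⊢ (p0 → (p0 ∨ p0))
  [Wk] (p0 ∧ p0) ⊢ (p0 → (p0 ∨ p0))
    [→I]  ⊢ (p0 → (p0 ∨ p0))
      [∨I₁] p0 ⊢ (p0 ∨ p0)
        [Ax] p0 ⊢ p0

Result: YES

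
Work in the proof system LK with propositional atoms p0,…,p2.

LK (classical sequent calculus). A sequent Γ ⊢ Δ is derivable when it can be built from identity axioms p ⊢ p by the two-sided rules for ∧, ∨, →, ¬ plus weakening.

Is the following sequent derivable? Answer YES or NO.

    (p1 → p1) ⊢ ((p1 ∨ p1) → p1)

Derivation trace:
[→R] (p1 → p1) ⊢ ((p1 ∨ p1) → p1)
  [→L] (p1 ∨ p1), (p1 → p1) ⊢ p1
    [∨L] (p1 ∨ p1) ⊢ p1
      [Ax] p1 ⊢ p1
      [Ax] p1 ⊢ p1
    [Ax] p1 ⊢ p1

Result: YES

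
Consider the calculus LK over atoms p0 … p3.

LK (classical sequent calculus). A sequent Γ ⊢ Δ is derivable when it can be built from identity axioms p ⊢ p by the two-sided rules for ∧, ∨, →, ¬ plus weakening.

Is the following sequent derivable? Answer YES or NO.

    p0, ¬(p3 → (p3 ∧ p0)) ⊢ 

Derivation (root first):
[¬L] p0, ¬(p3 → (p3 ∧ p0)) ⊢ 
  [→R] p0 ⊢ (p3 → (p3 ∧ p0))
    [∧R] p3, p0 ⊢ (p3 ∧ p0)
      [Ax] p3 ⊢ p3
      [Ax] p0 ⊢ p0

Result: YES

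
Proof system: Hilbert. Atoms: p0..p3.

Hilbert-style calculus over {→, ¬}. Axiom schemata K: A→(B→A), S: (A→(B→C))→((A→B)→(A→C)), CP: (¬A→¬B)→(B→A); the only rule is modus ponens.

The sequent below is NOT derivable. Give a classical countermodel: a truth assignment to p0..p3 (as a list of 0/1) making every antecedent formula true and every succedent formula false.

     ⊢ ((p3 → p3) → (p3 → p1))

Truth-table refutation:
  v=0000: Γ:[] Δ:[((p3 → p3) → (p3 → p1))=T] refutes=False
  v=0001: Γ:[] Δ:[((p3 → p3) → (p3 → p1))=F] refutes=True  ← countermodel

Result: [0, 0, 0, 1]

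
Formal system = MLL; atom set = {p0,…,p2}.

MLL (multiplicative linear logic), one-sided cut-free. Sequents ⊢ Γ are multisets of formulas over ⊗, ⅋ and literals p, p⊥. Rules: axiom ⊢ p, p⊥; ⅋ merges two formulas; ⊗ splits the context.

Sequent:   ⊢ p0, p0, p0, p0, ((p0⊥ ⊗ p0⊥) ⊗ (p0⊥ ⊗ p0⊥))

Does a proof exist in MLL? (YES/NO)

Derivation (root first):
[⊗]  ⊢ p0, p0, p0, p0, ((p0⊥ ⊗ p0⊥) ⊗ (p0⊥ ⊗ p0⊥))
  [⊗]  ⊢ p0, p0, (p0⊥ ⊗ p0⊥)
    [Ax]  ⊢ p0, p0⊥
    [Ax]  ⊢ p0, p0⊥
  [⊗]  ⊢ p0, p0, (p0⊥ ⊗ p0⊥)
    [Ax]  ⊢ p0, p0⊥
    [Ax]  ⊢ p0, p0⊥

Result: YES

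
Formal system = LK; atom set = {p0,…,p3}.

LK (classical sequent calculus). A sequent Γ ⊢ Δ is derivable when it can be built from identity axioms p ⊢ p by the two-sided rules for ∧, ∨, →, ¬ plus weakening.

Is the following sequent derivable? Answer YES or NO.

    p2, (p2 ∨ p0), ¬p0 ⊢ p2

Proof tree:
[¬L] p2, (p2 ∨ p0), ¬p0 ⊢ p2
  [∨L] p2, (p2 ∨ p0) ⊢ p2, p0
    [WL] p2, p2 ⊢ p2
      [Ax] p2 ⊢ p2
    [Ax] p0 ⊢ p0

Result: YES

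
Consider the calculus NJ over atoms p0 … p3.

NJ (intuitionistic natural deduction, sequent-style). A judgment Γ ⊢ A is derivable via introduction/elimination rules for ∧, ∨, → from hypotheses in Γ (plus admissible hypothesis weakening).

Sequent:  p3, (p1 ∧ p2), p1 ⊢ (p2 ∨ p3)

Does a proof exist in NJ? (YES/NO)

Derivation trace:
[∨I₂] p3, (p1 ∧ p2), p1 ⊢ (p2 ∨ p3)
  [Wk] p3, (p1 ∧ p2), p1 ⊢ p3
    [Wk] p3, (p1 ∧ p2) ⊢ p3
      [Ax] p3 ⊢ p3

Result: YES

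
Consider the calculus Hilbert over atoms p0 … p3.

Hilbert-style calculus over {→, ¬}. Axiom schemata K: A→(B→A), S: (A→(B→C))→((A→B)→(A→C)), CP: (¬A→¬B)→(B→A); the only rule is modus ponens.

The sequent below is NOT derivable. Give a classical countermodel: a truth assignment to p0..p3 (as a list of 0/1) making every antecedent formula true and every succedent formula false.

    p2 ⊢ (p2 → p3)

Truth-table refutation:
  v=0000: Γ:[p2=F] Δ:[(p2 → p3)=T] refutes=False
  v=0001: Γ:[p2=F] Δ:[(p2 → p3)=T] refutes=False
  v=0010: Γ:[p2=T] Δ:[(p2 → p3)=F] refutes=True  ← countermodel

Result: [0, 0, 1, 0]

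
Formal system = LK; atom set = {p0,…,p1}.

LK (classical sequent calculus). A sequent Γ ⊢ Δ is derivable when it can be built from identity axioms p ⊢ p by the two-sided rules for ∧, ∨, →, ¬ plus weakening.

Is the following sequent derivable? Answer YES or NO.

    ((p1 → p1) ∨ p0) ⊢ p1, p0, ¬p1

Derivation trace:
[¬R] ((p1 → p1) ∨ p0) ⊢ p1, p0, ¬p1
  [∨L] p1, ((p1 → p1) ∨ p0) ⊢ p1, p0
    [→L] p1, (p1 → p1) ⊢ p1
      [Ax] p1 ⊢ p1
      [Ax] p1 ⊢ p1
    [Ax] p0 ⊢ p0

Result: YES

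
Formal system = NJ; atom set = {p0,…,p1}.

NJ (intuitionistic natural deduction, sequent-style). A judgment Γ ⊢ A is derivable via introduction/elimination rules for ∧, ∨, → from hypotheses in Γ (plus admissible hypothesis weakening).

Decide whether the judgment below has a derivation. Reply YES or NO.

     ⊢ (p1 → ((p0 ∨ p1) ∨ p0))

Derivation (root first):
[→I]  ⊢ (p1 → ((p0 ∨ p1) ∨ p0))
  [∨I₁] p1 ⊢ ((p0 ∨ p1) ∨ p0)
    [∨I₂] p1 ⊢ (p0 ∨ p1)
      [Ax] p1 ⊢ p1

Result: YES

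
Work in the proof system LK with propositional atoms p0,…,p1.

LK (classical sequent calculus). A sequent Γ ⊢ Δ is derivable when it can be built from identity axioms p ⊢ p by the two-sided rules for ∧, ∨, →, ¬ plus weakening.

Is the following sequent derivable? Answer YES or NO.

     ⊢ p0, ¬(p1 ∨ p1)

Enumerate valuations to refute Γ ⊢ Δ:
  v=00: Γ:[] Δ:[p0=F, ¬(p1 ∨ p1)=T] refutes=False
  v=01: Γ:[] Δ:[p0=F, ¬(p1 ∨ p1)=F] refutes=True  ← countermodel

Result: NO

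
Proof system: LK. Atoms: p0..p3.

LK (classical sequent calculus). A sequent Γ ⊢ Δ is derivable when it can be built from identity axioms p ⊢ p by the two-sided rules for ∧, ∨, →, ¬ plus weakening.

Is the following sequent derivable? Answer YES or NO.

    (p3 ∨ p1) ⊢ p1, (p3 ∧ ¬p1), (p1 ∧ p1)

Derivation trace:
[∨L] (p3 ∨ p1) ⊢ p1, (p3 ∧ ¬p1), (p1 ∧ p1)
  [∧R] p3 ⊢ p1, (p3 ∧ ¬p1)
    [Ax] p3 ⊢ p3
    [¬R]  ⊢ p1, ¬p1
      [Ax] p1 ⊢ p1
  [∧R] p1 ⊢ (p1 ∧ p1)
    [Ax] p1 ⊢ p1
    [Ax] p1 ⊢ p1

Result: YES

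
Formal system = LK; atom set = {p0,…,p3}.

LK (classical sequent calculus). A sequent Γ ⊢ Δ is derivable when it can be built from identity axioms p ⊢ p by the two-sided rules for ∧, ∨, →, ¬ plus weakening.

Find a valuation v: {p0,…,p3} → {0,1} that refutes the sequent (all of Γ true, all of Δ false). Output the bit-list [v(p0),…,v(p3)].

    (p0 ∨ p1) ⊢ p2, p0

Truth-table refutation:
  v=0000: Γ:[(p0 ∨ p1)=F] Δ:[p2=F, p0=F] refutes=False
  v=0001: Γ:[(p0 ∨ p1)=F] Δ:[p2=F, p0=F] refutes=False
  v=0010: Γ:[(p0 ∨ p1)=F] Δ:[p2=T, p0=F] refutes=False
  v=0011: Γ:[(p0 ∨ p1)=F] Δ:[p2=T, p0=F] refutes=False
  v=0100: Γ:[(p0 ∨ p1)=T] Δ:[p2=F, p0=F] refutes=True  ← countermodel

Result: [0, 1, 0, 0]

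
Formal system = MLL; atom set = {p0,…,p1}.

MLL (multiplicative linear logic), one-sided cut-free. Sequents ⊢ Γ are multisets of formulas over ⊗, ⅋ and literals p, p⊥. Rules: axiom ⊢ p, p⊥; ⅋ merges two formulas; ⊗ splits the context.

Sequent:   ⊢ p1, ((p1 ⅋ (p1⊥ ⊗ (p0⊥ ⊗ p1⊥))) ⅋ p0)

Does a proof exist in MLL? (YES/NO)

Derivation trace:
[⅋]  ⊢ p1, ((p1 ⅋ (p1⊥ ⊗ (p0⊥ ⊗ p1⊥))) ⅋ p0)
  [⅋]  ⊢ p0, p1, (p1 ⅋ (p1⊥ ⊗ (p0⊥ ⊗ p1⊥)))
    [⊗]  ⊢ p1, p0, p1, (p1⊥ ⊗ (p0⊥ ⊗ p1⊥))
      [Ax]  ⊢ p1, p1⊥
      [⊗]  ⊢ p0, p1, (p0⊥ ⊗ p1⊥)
        [Ax]  ⊢ p0, p0⊥
        [Ax]  ⊢ p1, p1⊥

Result: YES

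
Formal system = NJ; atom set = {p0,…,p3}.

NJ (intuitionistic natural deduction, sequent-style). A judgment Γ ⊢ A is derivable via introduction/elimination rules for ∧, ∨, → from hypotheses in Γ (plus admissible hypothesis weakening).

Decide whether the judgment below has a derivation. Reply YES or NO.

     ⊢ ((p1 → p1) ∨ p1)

Derivation trace:
[∨I₁]  ⊢ ((p1 → p1) ∨ p1)
  [→I]  ⊢ (p1 → p1)
    [Ax] p1 ⊢ p1

Result: YES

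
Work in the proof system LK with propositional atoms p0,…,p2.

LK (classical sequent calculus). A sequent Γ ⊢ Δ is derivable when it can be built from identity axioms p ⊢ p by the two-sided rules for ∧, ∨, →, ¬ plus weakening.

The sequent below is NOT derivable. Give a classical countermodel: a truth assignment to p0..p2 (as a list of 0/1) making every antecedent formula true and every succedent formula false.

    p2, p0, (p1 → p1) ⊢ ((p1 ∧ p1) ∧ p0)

Truth-table refutation:
  v=000: Γ:[p2=F, p0=F, (p1 → p1)=T] Δ:[((p1 ∧ p1) ∧ p0)=F] refutes=False
  v=001: Γ:[p2=T, p0=F, (p1 → p1)=T] Δ:[((p1 ∧ p1) ∧ p0)=F] refutes=False
  v=010: Γ:[p2=F, p0=F, (p1 → p1)=T] Δ:[((p1 ∧ p1) ∧ p0)=F] refutes=False
  v=011: Γ:[p2=T, p0=F, (p1 → p1)=T] Δ:[((p1 ∧ p1) ∧ p0)=F] refutes=False
  v=100: Γ:[p2=F, p0=T, (p1 → p1)=T] Δ:[((p1 ∧ p1) ∧ p0)=F] refutes=False
  v=101: Γ:[p2=T, p0=T, (p1 → p1)=T] Δ:[((p1 ∧ p1) ∧ p0)=F] refutes=True  ← countermodel

Result: [1, 0, 1]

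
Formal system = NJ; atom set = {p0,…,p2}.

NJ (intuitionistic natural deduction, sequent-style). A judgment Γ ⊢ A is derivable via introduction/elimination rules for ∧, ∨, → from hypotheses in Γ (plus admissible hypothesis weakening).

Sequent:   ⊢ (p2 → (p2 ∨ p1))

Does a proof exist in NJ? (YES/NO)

Derivation (root first):
[→I]  ⊢ (p2 → (p2 ∨ p1))
  [∨I₁] p2 ⊢ (p2 ∨ p1)
    [Ax] p2 ⊢ p2

Result: YES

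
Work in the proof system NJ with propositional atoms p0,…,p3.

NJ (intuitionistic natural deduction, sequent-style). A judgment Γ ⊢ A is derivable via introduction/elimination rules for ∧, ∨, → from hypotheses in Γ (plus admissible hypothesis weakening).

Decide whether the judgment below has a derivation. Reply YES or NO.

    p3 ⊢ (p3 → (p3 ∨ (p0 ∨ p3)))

Derivation trace:
[→I] p3 ⊢ (p3 → (p3 ∨ (p0 ∨ p3)))
  [Wk] p3, p3 ⊢ (p3 ∨ (p0 ∨ p3))
    [∨I₂] p3 ⊢ (p3 ∨ (p0 ∨ p3))
      [∨I₂] p3 ⊢ (p0 ∨ p3)
        [Ax] p3 ⊢ p3

Result: YES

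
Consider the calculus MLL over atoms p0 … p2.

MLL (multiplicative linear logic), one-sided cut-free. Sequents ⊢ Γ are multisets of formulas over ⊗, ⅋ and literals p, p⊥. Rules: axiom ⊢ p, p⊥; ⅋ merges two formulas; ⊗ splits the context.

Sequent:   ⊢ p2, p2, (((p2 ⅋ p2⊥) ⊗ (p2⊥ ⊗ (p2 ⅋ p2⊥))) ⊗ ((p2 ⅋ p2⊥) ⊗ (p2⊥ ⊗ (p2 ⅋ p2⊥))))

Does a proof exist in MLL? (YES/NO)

Derivation trace:
[⊗]  ⊢ p2, p2, (((p2 ⅋ p2⊥) ⊗ (p2⊥ ⊗ (p2 ⅋ p2⊥))) ⊗ ((p2 ⅋ p2⊥) ⊗ (p2⊥ ⊗ (p2 ⅋ p2⊥))))
  [⊗]  ⊢ p2, ((p2 ⅋ p2⊥) ⊗ (p2⊥ ⊗ (p2 ⅋ p2⊥)))
    [⅋]  ⊢ (p2 ⅋ p2⊥)
      [Ax]  ⊢ p2, p2⊥
    [⊗]  ⊢ p2, (p2⊥ ⊗ (p2 ⅋ p2⊥))
      [Ax]  ⊢ p2, p2⊥
      [⅋]  ⊢ (p2 ⅋ p2⊥)
        [Ax]  ⊢ p2, p2⊥
  [⊗]  ⊢ p2, ((p2 ⅋ p2⊥) ⊗ (p2⊥ ⊗ (p2 ⅋ p2⊥)))
    [⅋]  ⊢ (p2 ⅋ p2⊥)
      [Ax]  ⊢ p2, p2⊥
    [⊗]  ⊢ p2, (p2⊥ ⊗ (p2 ⅋ p2⊥))
      [Ax]  ⊢ p2, p2⊥
      [⅋]  ⊢ (p2 ⅋ p2⊥)
        [Ax]  ⊢ p2, p2⊥

Result: YES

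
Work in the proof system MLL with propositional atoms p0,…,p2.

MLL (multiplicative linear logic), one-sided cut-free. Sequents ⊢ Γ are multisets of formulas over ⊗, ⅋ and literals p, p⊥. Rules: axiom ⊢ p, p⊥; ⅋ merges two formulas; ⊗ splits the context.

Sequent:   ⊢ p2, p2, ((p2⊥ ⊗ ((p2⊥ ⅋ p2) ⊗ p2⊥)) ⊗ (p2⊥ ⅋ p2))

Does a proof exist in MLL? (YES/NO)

Proof tree:
[⊗]  ⊢ p2, p2, ((p2⊥ ⊗ ((p2⊥ ⅋ p2) ⊗ p2⊥)) ⊗ (p2⊥ ⅋ p2))
  [⊗]  ⊢ p2, p2, (p2⊥ ⊗ ((p2⊥ ⅋ p2) ⊗ p2⊥))
    [Ax]  ⊢ p2, p2⊥
    [⊗]  ⊢ p2, ((p2⊥ ⅋ p2) ⊗ p2⊥)
      [⅋]  ⊢ (p2⊥ ⅋ p2)
        [Ax]  ⊢ p2, p2⊥
      [Ax]  ⊢ p2, p2⊥
  [⅋]  ⊢ (p2⊥ ⅋ p2)
    [Ax]  ⊢ p2, p2⊥

Result: YES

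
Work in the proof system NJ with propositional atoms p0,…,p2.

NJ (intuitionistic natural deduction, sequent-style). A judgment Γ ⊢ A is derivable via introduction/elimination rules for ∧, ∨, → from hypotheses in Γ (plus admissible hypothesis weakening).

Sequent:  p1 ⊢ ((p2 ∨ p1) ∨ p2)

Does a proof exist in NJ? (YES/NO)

Derivation (root first):
[∨I₁] p1 ⊢ ((p2 ∨ p1) ∨ p2)
  [∨I₂] p1 ⊢ (p2 ∨ p1)
    [Ax] p1 ⊢ p1

Result: YES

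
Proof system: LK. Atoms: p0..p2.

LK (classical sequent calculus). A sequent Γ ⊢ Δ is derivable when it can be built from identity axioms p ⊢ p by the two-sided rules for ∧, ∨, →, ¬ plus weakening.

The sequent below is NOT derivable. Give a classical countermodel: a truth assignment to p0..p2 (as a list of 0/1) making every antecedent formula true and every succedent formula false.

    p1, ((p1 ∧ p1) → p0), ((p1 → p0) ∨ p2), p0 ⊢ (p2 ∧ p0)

Truth-table refutation:
  v=000: Γ:[p1=F, ((p1 ∧ p1) → p0)=T, ((p1 → p0) ∨ p2)=T, p0=F] Δ:[(p2 ∧ p0)=F] refutes=False
  v=001: Γ:[p1=F, ((p1 ∧ p1) → p0)=T, ((p1 → p0) ∨ p2)=T, p0=F] Δ:[(p2 ∧ p0)=F] refutes=False
  v=010: Γ:[p1=T, ((p1 ∧ p1) → p0)=F, ((p1 → p0) ∨ p2)=F, p0=F] Δ:[(p2 ∧ p0)=F] refutes=False
  v=011: Γ:[p1=T, ((p1 ∧ p1) → p0)=F, ((p1 → p0) ∨ p2)=T, p0=F] Δ:[(p2 ∧ p0)=F] refutes=False
  v=100: Γ:[p1=F, ((p1 ∧ p1) → p0)=T, ((p1 → p0) ∨ p2)=T, p0=T] Δ:[(p2 ∧ p0)=F] refutes=False
  v=101: Γ:[p1=F, ((p1 ∧ p1) → p0)=T, ((p1 → p0) ∨ p2)=T, p0=T] Δ:[(p2 ∧ p0)=T] refutes=False
  v=110: Γ:[p1=T, ((p1 ∧ p1) → p0)=T, ((p1 → p0) ∨ p2)=T, p0=T] Δ:[(p2 ∧ p0)=F] refutes=True  ← countermodel

Result: [1, 1, 0]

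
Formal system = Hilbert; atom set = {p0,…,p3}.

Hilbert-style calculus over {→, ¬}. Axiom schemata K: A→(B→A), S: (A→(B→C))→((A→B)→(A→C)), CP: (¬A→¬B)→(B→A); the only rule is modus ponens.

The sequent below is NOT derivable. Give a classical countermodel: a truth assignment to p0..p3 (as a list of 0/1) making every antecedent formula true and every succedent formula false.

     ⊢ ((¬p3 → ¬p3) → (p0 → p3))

Enumerate valuations to refute Γ ⊢ Δ:
  v=0000: Γ:[] Δ:[((¬p3 → ¬p3) → (p0 → p3))=T] refutes=False
  v=0001: Γ:[] Δ:[((¬p3 → ¬p3) → (p0 → p3))=T] refutes=False
  v=0010: Γ:[] Δ:[((¬p3 → ¬p3) → (p0 → p3))=T] refutes=False
  v=0011: Γ:[] Δ:[((¬p3 → ¬p3) → (p0 → p3))=T] refutes=False
  v=0100: Γ:[] Δ:[((¬p3 → ¬p3) → (p0 → p3))=T] refutes=False
  v=0101: Γ:[] Δ:[((¬p3 → ¬p3) → (p0 → p3))=T] refutes=False
  v=0110: Γ:[] Δ:[((¬p3 → ¬p3) → (p0 → p3))=T] refutes=False
  v=0111: Γ:[] Δ:[((¬p3 → ¬p3) → (p0 → p3))=T] refutes=False
  v=1000: Γ:[] Δ:[((¬p3 → ¬p3) → (p0 → p3))=F] refutes=True  ← countermodel

Result: [1, 0, 0, 0]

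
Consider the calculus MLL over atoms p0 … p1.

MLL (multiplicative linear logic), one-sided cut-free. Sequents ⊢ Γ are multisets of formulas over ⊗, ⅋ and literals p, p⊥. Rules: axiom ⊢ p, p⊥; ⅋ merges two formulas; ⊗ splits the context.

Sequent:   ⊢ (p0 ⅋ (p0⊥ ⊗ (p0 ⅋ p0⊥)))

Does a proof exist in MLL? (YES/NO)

Proof tree:
[⅋]  ⊢ (p0 ⅋ (p0⊥ ⊗ (p0 ⅋ p0⊥)))
  [⊗]  ⊢ p0, (p0⊥ ⊗ (p0 ⅋ p0⊥))
    [Ax]  ⊢ p0, p0⊥
    [⅋]  ⊢ (p0 ⅋ p0⊥)
      [Ax]  ⊢ p0, p0⊥

Result: YES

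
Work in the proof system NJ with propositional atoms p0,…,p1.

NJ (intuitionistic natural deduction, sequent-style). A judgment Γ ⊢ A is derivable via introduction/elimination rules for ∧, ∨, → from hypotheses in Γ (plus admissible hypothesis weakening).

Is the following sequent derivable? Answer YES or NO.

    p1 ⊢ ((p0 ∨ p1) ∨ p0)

Derivation trace:
[∨I₁] p1 ⊢ ((p0 ∨ p1) ∨ p0)
  [∨I₂] p1 ⊢ (p0 ∨ p1)
    [Ax] p1 ⊢ p1

Result: YES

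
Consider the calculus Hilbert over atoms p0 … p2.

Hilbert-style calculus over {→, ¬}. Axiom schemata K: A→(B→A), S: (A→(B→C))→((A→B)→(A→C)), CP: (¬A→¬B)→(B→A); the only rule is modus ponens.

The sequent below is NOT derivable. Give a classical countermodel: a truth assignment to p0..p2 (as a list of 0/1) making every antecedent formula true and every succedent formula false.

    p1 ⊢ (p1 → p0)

Enumerate valuations to refute Γ ⊢ Δ:
  v=000: Γ:[p1=F] Δ:[(p1 → p0)=T] refutes=False
  v=001: Γ:[p1=F] Δ:[(p1 → p0)=T] refutes=False
  v=010: Γ:[p1=T] Δ:[(p1 → p0)=F] refutes=True  ← countermodel

Result: [0, 1, 0]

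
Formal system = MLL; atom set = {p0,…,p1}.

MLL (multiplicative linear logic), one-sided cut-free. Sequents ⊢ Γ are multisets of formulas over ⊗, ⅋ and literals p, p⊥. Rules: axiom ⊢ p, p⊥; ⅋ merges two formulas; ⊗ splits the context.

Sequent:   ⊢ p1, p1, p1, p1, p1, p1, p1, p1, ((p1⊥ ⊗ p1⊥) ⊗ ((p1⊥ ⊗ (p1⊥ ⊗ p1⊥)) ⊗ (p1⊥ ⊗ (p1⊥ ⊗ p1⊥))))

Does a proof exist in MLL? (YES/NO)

Proof tree:
[⊗]  ⊢ p1, p1, p1, p1, p1, p1, p1, p1, ((p1⊥ ⊗ p1⊥) ⊗ ((p1⊥ ⊗ (p1⊥ ⊗ p1⊥)) ⊗ (p1⊥ ⊗ (p1⊥ ⊗ p1⊥))))
  [⊗]  ⊢ p1, p1, (p1⊥ ⊗ p1⊥)
    [Ax]  ⊢ p1, p1⊥
    [Ax]  ⊢ p1, p1⊥
  [⊗]  ⊢ p1, p1, p1, p1, p1, p1, ((p1⊥ ⊗ (p1⊥ ⊗ p1⊥)) ⊗ (p1⊥ ⊗ (p1⊥ ⊗ p1⊥)))
    [⊗]  ⊢ p1, p1, p1, (p1⊥ ⊗ (p1⊥ ⊗ p1⊥))
      [Ax]  ⊢ p1, p1⊥
      [⊗]  ⊢ p1, p1, (p1⊥ ⊗ p1⊥)
        [Ax]  ⊢ p1, p1⊥
        [Ax]  ⊢ p1, p1⊥
    [⊗]  ⊢ p1, p1, p1, (p1⊥ ⊗ (p1⊥ ⊗ p1⊥))
      [Ax]  ⊢ p1, p1⊥
      [⊗]  ⊢ p1, p1, (p1⊥ ⊗ p1⊥)
        [Ax]  ⊢ p1, p1⊥
        [Ax]  ⊢ p1, p1⊥

Result: YES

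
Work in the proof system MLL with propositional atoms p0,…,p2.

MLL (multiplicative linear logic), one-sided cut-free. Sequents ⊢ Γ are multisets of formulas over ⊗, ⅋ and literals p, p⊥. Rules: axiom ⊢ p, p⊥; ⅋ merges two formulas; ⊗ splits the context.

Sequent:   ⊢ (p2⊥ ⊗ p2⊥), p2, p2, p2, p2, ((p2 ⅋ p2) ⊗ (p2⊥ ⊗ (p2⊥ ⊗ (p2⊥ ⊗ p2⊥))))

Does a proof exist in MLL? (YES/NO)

Derivation trace:
[⊗]  ⊢ (p2⊥ ⊗ p2⊥), p2, p2, p2, p2, ((p2 ⅋ p2) ⊗ (p2⊥ ⊗ (p2⊥ ⊗ (p2⊥ ⊗ p2⊥))))
  [⅋]  ⊢ (p2⊥ ⊗ p2⊥), (p2 ⅋ p2)
    [⊗]  ⊢ p2, p2, (p2⊥ ⊗ p2⊥)
      [Ax]  ⊢ p2, p2⊥
      [Ax]  ⊢ p2, p2⊥
  [⊗]  ⊢ p2, p2, p2, p2, (p2⊥ ⊗ (p2⊥ ⊗ (p2⊥ ⊗ p2⊥)))
    [Ax]  ⊢ p2, p2⊥
    [⊗]  ⊢ p2, p2, p2, (p2⊥ ⊗ (p2⊥ ⊗ p2⊥))
      [Ax]  ⊢ p2, p2⊥
      [⊗]  ⊢ p2, p2, (p2⊥ ⊗ p2⊥)
        [Ax]  ⊢ p2, p2⊥
        [Ax]  ⊢ p2, p2⊥

Result: YES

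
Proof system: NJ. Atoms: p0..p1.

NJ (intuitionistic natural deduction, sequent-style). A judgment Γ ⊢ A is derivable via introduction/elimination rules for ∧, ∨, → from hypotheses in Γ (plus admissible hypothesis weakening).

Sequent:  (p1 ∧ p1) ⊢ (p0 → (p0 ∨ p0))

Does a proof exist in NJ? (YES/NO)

Derivation (root first):
[Wk] (p1 ∧ p1) ⊢ (p0 → (p0 ∨ p0))
  [→I]  ⊢ (p0 → (p0 ∨ p0))
    [∨I₁] p0 ⊢ (p0 ∨ p0)
      [Ax] p0 ⊢ p0

Result: YES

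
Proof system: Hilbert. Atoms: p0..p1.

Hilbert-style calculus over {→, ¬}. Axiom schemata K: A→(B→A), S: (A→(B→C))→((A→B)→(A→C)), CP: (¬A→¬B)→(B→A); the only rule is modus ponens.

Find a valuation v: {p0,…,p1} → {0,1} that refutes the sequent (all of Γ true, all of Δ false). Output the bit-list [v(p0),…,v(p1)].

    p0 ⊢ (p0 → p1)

Enumerate valuations to refute Γ ⊢ Δ:
  v=00: Γ:[p0=F] Δ:[(p0 → p1)=T] refutes=False
  v=01: Γ:[p0=F] Δ:[(p0 → p1)=T] refutes=False
  v=10: Γ:[p0=T] Δ:[(p0 → p1)=F] refutes=True  ← countermodel

Result: [1, 0]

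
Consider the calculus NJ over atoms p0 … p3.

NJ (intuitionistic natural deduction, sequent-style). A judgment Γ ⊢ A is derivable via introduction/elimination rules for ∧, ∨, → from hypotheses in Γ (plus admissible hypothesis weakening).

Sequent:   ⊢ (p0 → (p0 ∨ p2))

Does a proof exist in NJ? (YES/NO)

Derivation trace:
[→I]  ⊢ (p0 → (p0 ∨ p2))
  [∨I₁] p0 ⊢ (p0 ∨ p2)
    [Ax] p0 ⊢ p0

Result: YES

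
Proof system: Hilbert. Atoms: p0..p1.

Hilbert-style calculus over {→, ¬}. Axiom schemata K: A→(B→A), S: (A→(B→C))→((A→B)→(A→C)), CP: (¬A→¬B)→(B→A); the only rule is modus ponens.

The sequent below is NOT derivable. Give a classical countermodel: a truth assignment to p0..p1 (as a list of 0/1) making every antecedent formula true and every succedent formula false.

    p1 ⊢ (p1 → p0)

Search for a countermodel by truth-table:
  v=00: Γ:[p1=F] Δ:[(p1 → p0)=T] refutes=False
  v=01: Γ:[p1=T] Δ:[(p1 → p0)=F] refutes=True  ← countermodel

Result: [0, 1]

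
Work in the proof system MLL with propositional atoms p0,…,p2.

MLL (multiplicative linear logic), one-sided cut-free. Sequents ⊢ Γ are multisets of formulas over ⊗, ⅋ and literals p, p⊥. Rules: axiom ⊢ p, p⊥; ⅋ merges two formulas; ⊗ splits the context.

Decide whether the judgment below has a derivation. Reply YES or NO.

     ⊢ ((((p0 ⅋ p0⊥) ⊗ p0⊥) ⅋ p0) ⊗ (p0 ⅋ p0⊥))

Derivation (root first):
[⊗]  ⊢ ((((p0 ⅋ p0⊥) ⊗ p0⊥) ⅋ p0) ⊗ (p0 ⅋ p0⊥))
  [⅋]  ⊢ (((p0 ⅋ p0⊥) ⊗ p0⊥) ⅋ p0)
    [⊗]  ⊢ p0, ((p0 ⅋ p0⊥) ⊗ p0⊥)
      [⅋]  ⊢ (p0 ⅋ p0⊥)
        [Ax]  ⊢ p0, p0⊥
      [Ax]  ⊢ p0, p0⊥
  [⅋]  ⊢ (p0 ⅋ p0⊥)
    [Ax]  ⊢ p0, p0⊥

Result: YES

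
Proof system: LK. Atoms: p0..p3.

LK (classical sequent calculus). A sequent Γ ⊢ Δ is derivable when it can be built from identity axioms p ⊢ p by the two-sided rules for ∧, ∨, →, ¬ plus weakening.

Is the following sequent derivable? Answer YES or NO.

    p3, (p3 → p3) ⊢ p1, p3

Derivation trace:
[→L] p3, (p3 → p3) ⊢ p1, p3
  [Ax] p3 ⊢ p3
  [WR] p3 ⊢ p3, p1
    [Ax] p3 ⊢ p3

Result: YES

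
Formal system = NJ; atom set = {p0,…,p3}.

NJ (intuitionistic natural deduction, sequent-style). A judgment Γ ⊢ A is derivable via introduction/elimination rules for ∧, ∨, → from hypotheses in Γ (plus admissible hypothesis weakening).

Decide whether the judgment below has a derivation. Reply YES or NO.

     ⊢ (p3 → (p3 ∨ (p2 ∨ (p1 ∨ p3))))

Derivation trace:
[→I]  ⊢ (p3 → (p3 ∨ (p2 ∨ (p1 ∨ p3))))
  [∨I₂] p3 ⊢ (p3 ∨ (p2 ∨ (p1 ∨ p3)))
    [∨I₂] p3 ⊢ (p2 ∨ (p1 ∨ p3))
      [∨I₂] p3 ⊢ (p1 ∨ p3)
        [Ax] p3 ⊢ p3

Result: YES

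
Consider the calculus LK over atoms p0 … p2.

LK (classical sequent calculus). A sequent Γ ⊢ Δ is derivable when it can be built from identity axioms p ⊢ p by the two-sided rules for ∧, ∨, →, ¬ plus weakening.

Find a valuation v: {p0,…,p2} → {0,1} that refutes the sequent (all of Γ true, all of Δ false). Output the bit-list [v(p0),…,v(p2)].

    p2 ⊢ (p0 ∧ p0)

Enumerate valuations to refute Γ ⊢ Δ:
  v=000: Γ:[p2=F] Δ:[(p0 ∧ p0)=F] refutes=False
  v=001: Γ:[p2=T] Δ:[(p0 ∧ p0)=F] refutes=True  ← countermodel

Result: [0, 0, 1]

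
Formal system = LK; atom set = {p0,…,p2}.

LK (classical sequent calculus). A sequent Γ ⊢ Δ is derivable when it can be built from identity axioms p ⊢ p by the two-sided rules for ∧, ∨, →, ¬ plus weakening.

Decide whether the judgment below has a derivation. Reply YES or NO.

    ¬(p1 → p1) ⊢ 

Derivation (root first):
[¬L] ¬(p1 → p1) ⊢ 
  [→R]  ⊢ (p1 → p1)
    [Ax] p1 ⊢ p1

Result: YES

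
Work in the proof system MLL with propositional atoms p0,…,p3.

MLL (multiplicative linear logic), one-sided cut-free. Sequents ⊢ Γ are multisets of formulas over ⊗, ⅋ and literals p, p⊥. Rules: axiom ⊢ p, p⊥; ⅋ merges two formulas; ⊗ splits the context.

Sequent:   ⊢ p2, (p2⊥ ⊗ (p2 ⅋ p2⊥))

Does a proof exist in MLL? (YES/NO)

Derivation trace:
[⊗]  ⊢ p2, (p2⊥ ⊗ (p2 ⅋ p2⊥))
  [Ax]  ⊢ p2, p2⊥
  [⅋]  ⊢ (p2 ⅋ p2⊥)
    [Ax]  ⊢ p2, p2⊥

Result: YES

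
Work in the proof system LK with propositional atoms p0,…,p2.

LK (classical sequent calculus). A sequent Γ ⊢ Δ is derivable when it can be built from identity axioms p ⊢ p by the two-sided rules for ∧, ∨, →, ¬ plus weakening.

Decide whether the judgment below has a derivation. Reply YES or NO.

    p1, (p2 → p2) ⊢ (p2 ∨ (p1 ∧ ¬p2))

Derivation (root first):
[∨R] p1, (p2 → p2) ⊢ (p2 ∨ (p1 ∧ ¬p2))
  [∧R] p1, (p2 → p2) ⊢ p2, (p1 ∧ ¬p2)
    [Ax] p1 ⊢ p1
    [¬R] (p2 → p2) ⊢ p2, ¬p2
      [→L] p2, (p2 → p2) ⊢ p2
        [Ax] p2 ⊢ p2
        [Ax] p2 ⊢ p2

Result: YES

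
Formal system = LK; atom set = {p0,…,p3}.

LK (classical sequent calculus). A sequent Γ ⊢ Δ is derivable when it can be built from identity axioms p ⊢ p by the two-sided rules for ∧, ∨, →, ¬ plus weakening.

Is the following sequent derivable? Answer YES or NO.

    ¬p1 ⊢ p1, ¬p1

Proof tree:
[¬L] ¬p1 ⊢ p1, ¬p1
  [¬R]  ⊢ p1, p1, ¬p1
    [WR] p1 ⊢ p1, p1
      [Ax] p1 ⊢ p1

Result: YES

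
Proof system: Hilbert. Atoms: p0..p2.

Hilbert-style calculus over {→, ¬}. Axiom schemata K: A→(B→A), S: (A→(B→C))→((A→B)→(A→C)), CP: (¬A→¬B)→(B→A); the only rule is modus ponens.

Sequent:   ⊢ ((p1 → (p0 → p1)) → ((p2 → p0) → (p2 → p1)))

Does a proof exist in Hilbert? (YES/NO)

Search for a countermodel by truth-table:
  v=000: Γ:[] Δ:[((p1 → (p0 → p1)) → ((p2 → p0) → (p2 → p1)))=T] refutes=False
  v=001: Γ:[] Δ:[((p1 → (p0 → p1)) → ((p2 → p0) → (p2 → p1)))=T] refutes=False
  v=010: Γ:[] Δ:[((p1 → (p0 → p1)) → ((p2 → p0) → (p2 → p1)))=T] refutes=False
  v=011: Γ:[] Δ:[((p1 → (p0 → p1)) → ((p2 → p0) → (p2 → p1)))=T] refutes=False
  v=100: Γ:[] Δ:[((p1 → (p0 → p1)) → ((p2 → p0) → (p2 → p1)))=T] refutes=False
  v=101: Γ:[] Δ:[((p1 → (p0 → p1)) → ((p2 → p0) → (p2 → p1)))=F] refutes=True  ← countermodel

Result: NO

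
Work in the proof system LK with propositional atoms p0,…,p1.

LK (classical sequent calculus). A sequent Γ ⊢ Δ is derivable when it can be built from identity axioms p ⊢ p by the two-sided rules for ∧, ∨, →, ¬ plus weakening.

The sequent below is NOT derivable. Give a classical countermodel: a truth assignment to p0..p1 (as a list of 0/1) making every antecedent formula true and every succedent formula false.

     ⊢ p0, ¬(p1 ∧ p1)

Enumerate valuations to refute Γ ⊢ Δ:
  v=00: Γ:[] Δ:[p0=F, ¬(p1 ∧ p1)=T] refutes=False
  v=01: Γ:[] Δ:[p0=F, ¬(p1 ∧ p1)=F] refutes=True  ← countermodel

Result: [0, 1]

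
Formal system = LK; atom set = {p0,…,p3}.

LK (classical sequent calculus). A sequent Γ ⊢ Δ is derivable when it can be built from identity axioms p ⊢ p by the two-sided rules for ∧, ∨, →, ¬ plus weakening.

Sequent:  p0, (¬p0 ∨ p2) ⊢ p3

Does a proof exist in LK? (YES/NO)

Truth-table refutation:
  v=0000: Γ:[p0=F, (¬p0 ∨ p2)=T] Δ:[p3=F] refutes=False
  v=0001: Γ:[p0=F, (¬p0 ∨ p2)=T] Δ:[p3=T] refutes=False
  v=0010: Γ:[p0=F, (¬p0 ∨ p2)=T] Δ:[p3=F] refutes=False
  v=0011: Γ:[p0=F, (¬p0 ∨ p2)=T] Δ:[p3=T] refutes=False
  v=0100: Γ:[p0=F, (¬p0 ∨ p2)=T] Δ:[p3=F] refutes=False
  v=0101: Γ:[p0=F, (¬p0 ∨ p2)=T] Δ:[p3=T] refutes=False
  v=0110: Γ:[p0=F, (¬p0 ∨ p2)=T] Δ:[p3=F] refutes=False
  v=0111: Γ:[p0=F, (¬p0 ∨ p2)=T] Δ:[p3=T] refutes=False
  v=1000: Γ:[p0=T, (¬p0 ∨ p2)=F] Δ:[p3=F] refutes=False
  v=1001: Γ:[p0=T, (¬p0 ∨ p2)=F] Δ:[p3=T] refutes=False
  v=1010: Γ:[p0=T, (¬p0 ∨ p2)=T] Δ:[p3=F] refutes=True  ← countermodel

Result: NO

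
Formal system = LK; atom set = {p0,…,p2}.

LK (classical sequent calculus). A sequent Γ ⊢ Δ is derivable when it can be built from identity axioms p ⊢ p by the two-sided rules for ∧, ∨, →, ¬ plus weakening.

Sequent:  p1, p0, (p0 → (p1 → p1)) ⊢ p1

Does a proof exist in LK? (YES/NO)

Proof tree:
[→L] p1, p0, (p0 → (p1 → p1)) ⊢ p1
  [Ax] p0 ⊢ p0
  [→L] p1, (p1 → p1) ⊢ p1
    [Ax] p1 ⊢ p1
    [Ax] p1 ⊢ p1

Result: YES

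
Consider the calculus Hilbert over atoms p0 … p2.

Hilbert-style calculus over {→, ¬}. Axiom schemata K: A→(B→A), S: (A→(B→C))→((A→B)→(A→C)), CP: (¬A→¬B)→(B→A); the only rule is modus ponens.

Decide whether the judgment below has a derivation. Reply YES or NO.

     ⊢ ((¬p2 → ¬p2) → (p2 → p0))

Search for a countermodel by truth-table:
  v=000: Γ:[] Δ:[((¬p2 → ¬p2) → (p2 → p0))=T] refutes=False
  v=001: Γ:[] Δ:[((¬p2 → ¬p2) → (p2 → p0))=F] refutes=True  ← countermodel

Result: NO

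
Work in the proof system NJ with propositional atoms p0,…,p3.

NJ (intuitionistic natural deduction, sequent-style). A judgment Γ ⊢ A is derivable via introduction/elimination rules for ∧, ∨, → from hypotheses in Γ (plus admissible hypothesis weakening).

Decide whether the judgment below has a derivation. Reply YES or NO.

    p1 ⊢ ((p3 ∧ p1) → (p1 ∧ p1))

Derivation trace:
[→I] p1 ⊢ ((p3 ∧ p1) → (p1 ∧ p1))
  [∧I] p1, (p3 ∧ p1) ⊢ (p1 ∧ p1)
    [Ax] p1 ⊢ p1
    [Wk] p1, (p3 ∧ p1) ⊢ p1
      [Ax] p1 ⊢ p1

Result: YES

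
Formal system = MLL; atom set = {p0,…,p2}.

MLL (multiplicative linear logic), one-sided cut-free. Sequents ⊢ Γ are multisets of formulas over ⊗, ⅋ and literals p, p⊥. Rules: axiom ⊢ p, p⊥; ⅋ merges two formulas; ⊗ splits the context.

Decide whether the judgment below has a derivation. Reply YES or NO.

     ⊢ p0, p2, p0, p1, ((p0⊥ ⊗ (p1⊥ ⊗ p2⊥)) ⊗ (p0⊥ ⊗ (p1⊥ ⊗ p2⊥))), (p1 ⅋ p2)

Proof tree:
[⅋]  ⊢ p0, p2, p0, p1, ((p0⊥ ⊗ (p1⊥ ⊗ p2⊥)) ⊗ (p0⊥ ⊗ (p1⊥ ⊗ p2⊥))), (p1 ⅋ p2)
  [⊗]  ⊢ p0, p1, p2, p0, p1, p2, ((p0⊥ ⊗ (p1⊥ ⊗ p2⊥)) ⊗ (p0⊥ ⊗ (p1⊥ ⊗ p2⊥)))
    [⊗]  ⊢ p0, p1, p2, (p0⊥ ⊗ (p1⊥ ⊗ p2⊥))
      [Ax]  ⊢ p0, p0⊥
      [⊗]  ⊢ p1, p2, (p1⊥ ⊗ p2⊥)
        [Ax]  ⊢ p1, p1⊥
        [Ax]  ⊢ p2, p2⊥
    [⊗]  ⊢ p0, p1, p2, (p0⊥ ⊗ (p1⊥ ⊗ p2⊥))
      [Ax]  ⊢ p0, p0⊥
      [⊗]  ⊢ p1, p2, (p1⊥ ⊗ p2⊥)
        [Ax]  ⊢ p1, p1⊥
        [Ax]  ⊢ p2, p2⊥

Result: YES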